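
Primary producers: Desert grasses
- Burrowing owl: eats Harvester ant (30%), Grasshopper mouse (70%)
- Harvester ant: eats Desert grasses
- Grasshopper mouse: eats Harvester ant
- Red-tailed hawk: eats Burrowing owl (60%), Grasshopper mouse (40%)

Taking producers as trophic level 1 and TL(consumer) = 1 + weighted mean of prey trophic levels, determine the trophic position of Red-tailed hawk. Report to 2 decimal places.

4.42

Harvester ant: 1 + 1 = 2
Grasshopper mouse: 1 + 2 = 3
Burrowing owl: 1 + (0.3×2 + 0.7×3) = 3.7
Red-tailed hawk: 1 + (0.6×3.7 + 0.4×3) = 4.42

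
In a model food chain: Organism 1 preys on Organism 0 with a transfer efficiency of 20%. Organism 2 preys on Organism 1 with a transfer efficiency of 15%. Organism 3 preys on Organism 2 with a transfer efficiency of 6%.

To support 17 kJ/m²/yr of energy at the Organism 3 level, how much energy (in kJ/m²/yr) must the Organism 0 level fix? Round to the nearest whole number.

9444 kJ/m²/yr

Cumulative transfer efficiency: 0.2 × 0.15 × 0.06 = 0.0018
Organism 0 energy = 17 / 0.0018 = 9444 kJ/m²/yr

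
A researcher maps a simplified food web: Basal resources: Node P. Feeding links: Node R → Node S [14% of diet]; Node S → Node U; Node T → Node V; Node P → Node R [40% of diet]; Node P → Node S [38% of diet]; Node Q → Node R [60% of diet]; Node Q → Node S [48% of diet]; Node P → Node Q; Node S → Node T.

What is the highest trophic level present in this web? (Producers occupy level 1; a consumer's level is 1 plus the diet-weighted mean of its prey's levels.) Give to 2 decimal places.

4.70

Node Q: 1 + 1 = 2
Node R: 1 + (0.6×2 + 0.4×1) = 2.6
Node S: 1 + (0.38×1 + 0.48×2 + 0.14×2.6) = 2.704
Node T: 1 + 2.704 = 3.704
Node U: 1 + 2.704 = 3.704
Node V: 1 + 3.704 = 4.704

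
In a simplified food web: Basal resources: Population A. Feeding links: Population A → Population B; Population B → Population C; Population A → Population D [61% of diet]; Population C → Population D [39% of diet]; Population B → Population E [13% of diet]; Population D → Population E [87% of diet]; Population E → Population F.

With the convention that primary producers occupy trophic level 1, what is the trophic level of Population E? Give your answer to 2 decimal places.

Population B: 1 + 1 = 2
Population C: 1 + 2 = 3
Population D: 1 + (0.61×1 + 0.39×3) = 2.78
Population E: 1 + (0.13×2 + 0.87×2.78) = 3.6786
Population F: 1 + 3.6786 = 4.6786

3.68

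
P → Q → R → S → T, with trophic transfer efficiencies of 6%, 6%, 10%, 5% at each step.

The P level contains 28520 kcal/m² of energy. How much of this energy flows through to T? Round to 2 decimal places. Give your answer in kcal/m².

0.51 kcal/m²

Q: 28520 × 0.06 = 1711.2 kcal/m²
R: 1711.2 × 0.06 = 102.672 kcal/m²
S: 102.672 × 0.1 = 10.2672 kcal/m²
T: 10.2672 × 0.05 = 0.51336 kcal/m²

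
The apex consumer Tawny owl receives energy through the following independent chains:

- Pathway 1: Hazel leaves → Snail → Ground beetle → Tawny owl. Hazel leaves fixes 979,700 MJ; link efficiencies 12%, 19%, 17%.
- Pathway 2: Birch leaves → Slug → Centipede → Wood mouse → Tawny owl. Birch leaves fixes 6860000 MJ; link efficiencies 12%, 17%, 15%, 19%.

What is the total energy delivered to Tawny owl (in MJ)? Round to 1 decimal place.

7785.7 MJ

Pathway 1: 979700 × 0.12 × 0.19 × 0.17 = 3797.3172 MJ
Pathway 2: 6860000 × 0.12 × 0.17 × 0.15 × 0.19 = 3988.404 MJ
Total at Tawny owl: 3797.3172 + 3988.404 = 7785.7212 MJ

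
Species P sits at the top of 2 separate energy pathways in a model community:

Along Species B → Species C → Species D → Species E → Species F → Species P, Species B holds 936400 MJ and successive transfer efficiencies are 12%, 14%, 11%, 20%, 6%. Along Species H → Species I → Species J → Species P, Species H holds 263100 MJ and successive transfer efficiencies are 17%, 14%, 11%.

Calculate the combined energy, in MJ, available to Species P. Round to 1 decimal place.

709.6 MJ

Via Species B: 936400 × 0.12 × 0.14 × 0.11 × 0.2 × 0.06 = 20.7656064 MJ
Via Species H: 263100 × 0.17 × 0.14 × 0.11 = 688.7958 MJ
Total at Species P: 20.7656064 + 688.7958 = 709.5614064 MJ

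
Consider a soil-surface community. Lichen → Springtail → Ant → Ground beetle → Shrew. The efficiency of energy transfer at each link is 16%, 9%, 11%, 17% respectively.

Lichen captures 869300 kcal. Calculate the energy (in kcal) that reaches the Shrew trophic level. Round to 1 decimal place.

234.1 kcal

Springtail: 869300 × 0.16 = 139088 kcal
Ant: 139088 × 0.09 = 12517.92 kcal
Ground beetle: 12517.92 × 0.11 = 1376.9712 kcal
Shrew: 1376.9712 × 0.17 = 234.085104 kcal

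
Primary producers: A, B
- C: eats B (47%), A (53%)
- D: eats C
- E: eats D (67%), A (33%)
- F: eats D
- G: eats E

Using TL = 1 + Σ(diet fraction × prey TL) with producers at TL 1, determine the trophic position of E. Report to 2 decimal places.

C: 1 + (0.47×1 + 0.53×1) = 2
D: 1 + 2 = 3
E: 1 + (0.67×3 + 0.33×1) = 3.34
F: 1 + 3 = 4
G: 1 + 3.34 = 4.34

3.34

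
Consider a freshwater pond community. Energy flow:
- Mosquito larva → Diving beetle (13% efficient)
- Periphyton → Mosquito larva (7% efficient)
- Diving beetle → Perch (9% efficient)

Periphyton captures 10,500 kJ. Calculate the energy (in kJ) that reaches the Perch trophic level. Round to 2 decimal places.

8.60 kJ

Mosquito larva: 10500 × 0.07 = 735 kJ
Diving beetle: 735 × 0.13 = 95.55 kJ
Perch: 95.55 × 0.09 = 8.5995 kJ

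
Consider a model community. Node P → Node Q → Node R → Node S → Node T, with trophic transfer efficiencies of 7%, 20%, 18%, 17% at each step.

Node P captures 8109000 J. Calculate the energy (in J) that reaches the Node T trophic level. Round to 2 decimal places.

3473.90 J

Node Q: 8109000 × 0.07 = 567630 J
Node R: 567630 × 0.2 = 113526 J
Node S: 113526 × 0.18 = 20434.68 J
Node T: 20434.68 × 0.17 = 3473.8956 J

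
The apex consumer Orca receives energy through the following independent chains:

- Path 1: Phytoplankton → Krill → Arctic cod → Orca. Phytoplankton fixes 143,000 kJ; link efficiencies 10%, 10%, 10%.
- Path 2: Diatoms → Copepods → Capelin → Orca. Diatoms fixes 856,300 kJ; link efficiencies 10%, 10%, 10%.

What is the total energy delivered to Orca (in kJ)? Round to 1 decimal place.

Path 1: 143000 × 0.1 × 0.1 × 0.1 = 143 kJ
Path 2: 856300 × 0.1 × 0.1 × 0.1 = 856.3 kJ
Total at Orca: 143 + 856.3 = 999.3 kJ

999.3 kJ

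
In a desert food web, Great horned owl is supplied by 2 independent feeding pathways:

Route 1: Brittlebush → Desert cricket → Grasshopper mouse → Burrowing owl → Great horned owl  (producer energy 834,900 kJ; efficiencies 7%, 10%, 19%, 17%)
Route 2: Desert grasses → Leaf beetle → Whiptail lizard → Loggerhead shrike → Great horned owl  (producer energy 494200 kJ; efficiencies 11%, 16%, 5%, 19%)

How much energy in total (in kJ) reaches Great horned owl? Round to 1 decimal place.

271.4 kJ

Route 1: 834900 × 0.07 × 0.1 × 0.19 × 0.17 = 188.77089 kJ
Route 2: 494200 × 0.11 × 0.16 × 0.05 × 0.19 = 82.63024 kJ
Total at Great horned owl: 188.77089 + 82.63024 = 271.40113 kJ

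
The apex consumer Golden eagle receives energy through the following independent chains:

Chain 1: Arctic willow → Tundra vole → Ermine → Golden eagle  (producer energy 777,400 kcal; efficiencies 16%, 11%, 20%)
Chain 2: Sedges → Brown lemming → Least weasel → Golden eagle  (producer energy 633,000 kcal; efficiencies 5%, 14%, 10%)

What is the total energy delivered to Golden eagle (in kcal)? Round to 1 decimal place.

Chain 1: 777400 × 0.16 × 0.11 × 0.2 = 2736.448 kcal
Chain 2: 633000 × 0.05 × 0.14 × 0.1 = 443.1 kcal
Total at Golden eagle: 2736.448 + 443.1 = 3179.548 kcal

3179.5 kcal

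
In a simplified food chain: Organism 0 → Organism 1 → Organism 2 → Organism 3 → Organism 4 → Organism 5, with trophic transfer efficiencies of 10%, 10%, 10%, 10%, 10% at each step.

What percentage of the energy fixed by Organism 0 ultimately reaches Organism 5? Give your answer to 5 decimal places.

0.00100%

Product of link efficiencies: 0.1 × 0.1 × 0.1 × 0.1 × 0.1 = 0.00001
As a percentage: 0.00001 × 100 = 0.00100%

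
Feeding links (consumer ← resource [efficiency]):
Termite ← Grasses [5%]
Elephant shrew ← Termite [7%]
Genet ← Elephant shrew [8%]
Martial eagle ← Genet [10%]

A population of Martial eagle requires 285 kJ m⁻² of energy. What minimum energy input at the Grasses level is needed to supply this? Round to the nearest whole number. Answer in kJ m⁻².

Cumulative transfer efficiency: 0.05 × 0.07 × 0.08 × 0.1 = 0.000028
Grasses energy = 285 / 0.000028 = 10178571 kJ m⁻²

10178571 kJ m⁻²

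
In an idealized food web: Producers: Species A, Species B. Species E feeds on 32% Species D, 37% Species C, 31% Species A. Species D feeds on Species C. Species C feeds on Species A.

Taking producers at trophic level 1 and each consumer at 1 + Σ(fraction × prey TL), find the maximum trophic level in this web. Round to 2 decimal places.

Species C: 1 + 1 = 2
Species D: 1 + 2 = 3
Species E: 1 + (0.32×3 + 0.37×2 + 0.31×1) = 3.01

3.01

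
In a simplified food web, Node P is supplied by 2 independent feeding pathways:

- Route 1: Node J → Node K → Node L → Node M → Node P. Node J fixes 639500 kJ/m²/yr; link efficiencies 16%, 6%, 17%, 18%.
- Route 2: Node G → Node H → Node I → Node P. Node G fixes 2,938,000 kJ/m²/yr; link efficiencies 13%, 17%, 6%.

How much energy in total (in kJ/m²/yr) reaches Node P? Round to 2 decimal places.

4083.65 kJ/m²/yr

Route 1: 639500 × 0.16 × 0.06 × 0.17 × 0.18 = 187.85952 kJ/m²/yr
Route 2: 2938000 × 0.13 × 0.17 × 0.06 = 3895.788 kJ/m²/yr
Total at Node P: 187.85952 + 3895.788 = 4083.64752 kJ/m²/yr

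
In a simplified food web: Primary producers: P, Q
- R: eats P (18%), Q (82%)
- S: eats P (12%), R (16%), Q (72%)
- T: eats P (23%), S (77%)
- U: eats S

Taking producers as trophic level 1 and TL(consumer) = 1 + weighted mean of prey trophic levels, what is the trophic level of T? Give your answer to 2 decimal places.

2.89

R: 1 + (0.18×1 + 0.82×1) = 2
S: 1 + (0.12×1 + 0.16×2 + 0.72×1) = 2.16
T: 1 + (0.23×1 + 0.77×2.16) = 2.8932
U: 1 + 2.16 = 3.16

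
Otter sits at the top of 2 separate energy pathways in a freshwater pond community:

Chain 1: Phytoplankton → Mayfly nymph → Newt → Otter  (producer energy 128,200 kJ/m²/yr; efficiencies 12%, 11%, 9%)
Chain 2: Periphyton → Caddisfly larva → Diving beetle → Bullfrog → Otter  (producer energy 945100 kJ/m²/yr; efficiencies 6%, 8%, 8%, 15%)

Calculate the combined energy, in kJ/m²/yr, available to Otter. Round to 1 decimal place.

Chain 1: 128200 × 0.12 × 0.11 × 0.09 = 152.3016 kJ/m²/yr
Chain 2: 945100 × 0.06 × 0.08 × 0.08 × 0.15 = 54.43776 kJ/m²/yr
Total at Otter: 152.3016 + 54.43776 = 206.73936 kJ/m²/yr

206.7 kJ/m²/yr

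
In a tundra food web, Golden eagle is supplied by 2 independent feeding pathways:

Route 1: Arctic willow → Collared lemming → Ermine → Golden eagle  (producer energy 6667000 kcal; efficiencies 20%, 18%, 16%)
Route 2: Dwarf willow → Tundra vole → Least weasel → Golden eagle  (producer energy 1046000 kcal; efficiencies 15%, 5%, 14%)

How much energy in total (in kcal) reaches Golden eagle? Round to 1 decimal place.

39500.2 kcal

Route 1: 6667000 × 0.2 × 0.18 × 0.16 = 38401.92 kcal
Route 2: 1046000 × 0.15 × 0.05 × 0.14 = 1098.3 kcal
Total at Golden eagle: 38401.92 + 1098.3 = 39500.22 kcal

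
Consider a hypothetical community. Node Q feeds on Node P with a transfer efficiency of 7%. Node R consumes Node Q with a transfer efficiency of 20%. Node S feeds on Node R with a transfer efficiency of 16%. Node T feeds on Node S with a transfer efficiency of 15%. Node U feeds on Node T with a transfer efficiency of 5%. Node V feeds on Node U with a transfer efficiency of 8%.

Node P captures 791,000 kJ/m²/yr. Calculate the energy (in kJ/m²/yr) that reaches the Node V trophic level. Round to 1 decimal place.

Node Q: 791000 × 0.07 = 55370 kJ/m²/yr
Node R: 55370 × 0.2 = 11074 kJ/m²/yr
Node S: 11074 × 0.16 = 1771.84 kJ/m²/yr
Node T: 1771.84 × 0.15 = 265.776 kJ/m²/yr
Node U: 265.776 × 0.05 = 13.2888 kJ/m²/yr
Node V: 13.2888 × 0.08 = 1.063104 kJ/m²/yr

1.1 kJ/m²/yr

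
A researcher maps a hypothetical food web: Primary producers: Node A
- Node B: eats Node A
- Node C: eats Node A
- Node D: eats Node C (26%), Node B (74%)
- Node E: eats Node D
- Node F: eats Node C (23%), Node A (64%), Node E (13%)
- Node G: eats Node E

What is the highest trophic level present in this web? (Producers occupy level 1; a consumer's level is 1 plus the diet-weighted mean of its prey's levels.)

5

Node B: 1 + 1 = 2
Node C: 1 + 1 = 2
Node D: 1 + (0.26×2 + 0.74×2) = 3
Node E: 1 + 3 = 4
Node F: 1 + (0.23×2 + 0.64×1 + 0.13×4) = 2.62
Node G: 1 + 4 = 5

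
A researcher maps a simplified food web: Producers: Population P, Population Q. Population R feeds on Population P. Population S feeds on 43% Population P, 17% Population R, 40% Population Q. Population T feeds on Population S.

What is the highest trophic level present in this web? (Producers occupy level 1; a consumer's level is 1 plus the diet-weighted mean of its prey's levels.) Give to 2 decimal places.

3.17

Population R: 1 + 1 = 2
Population S: 1 + (0.43×1 + 0.17×2 + 0.4×1) = 2.17
Population T: 1 + 2.17 = 3.17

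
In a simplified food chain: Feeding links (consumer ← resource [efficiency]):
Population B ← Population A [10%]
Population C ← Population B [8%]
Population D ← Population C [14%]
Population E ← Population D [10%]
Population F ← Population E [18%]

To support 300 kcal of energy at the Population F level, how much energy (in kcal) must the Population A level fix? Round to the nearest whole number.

14880952 kcal

Cumulative transfer efficiency: 0.1 × 0.08 × 0.14 × 0.1 × 0.18 = 0.00002016
Population A energy = 300 / 0.00002016 = 14880952 kcal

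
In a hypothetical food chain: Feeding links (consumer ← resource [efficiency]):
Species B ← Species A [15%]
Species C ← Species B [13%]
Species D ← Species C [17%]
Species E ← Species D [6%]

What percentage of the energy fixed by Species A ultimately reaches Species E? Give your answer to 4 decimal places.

Product of link efficiencies: 0.15 × 0.13 × 0.17 × 0.06 = 0.0001989
As a percentage: 0.0001989 × 100 = 0.0199%

0.0199%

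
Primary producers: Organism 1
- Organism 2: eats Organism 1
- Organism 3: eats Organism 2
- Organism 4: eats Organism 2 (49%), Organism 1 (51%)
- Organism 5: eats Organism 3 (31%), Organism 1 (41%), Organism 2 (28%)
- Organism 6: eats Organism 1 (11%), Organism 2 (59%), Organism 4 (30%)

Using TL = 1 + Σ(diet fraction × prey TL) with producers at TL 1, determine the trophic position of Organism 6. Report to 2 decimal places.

Organism 2: 1 + 1 = 2
Organism 3: 1 + 2 = 3
Organism 4: 1 + (0.49×2 + 0.51×1) = 2.49
Organism 5: 1 + (0.31×3 + 0.41×1 + 0.28×2) = 2.9
Organism 6: 1 + (0.11×1 + 0.59×2 + 0.3×2.49) = 3.037

3.04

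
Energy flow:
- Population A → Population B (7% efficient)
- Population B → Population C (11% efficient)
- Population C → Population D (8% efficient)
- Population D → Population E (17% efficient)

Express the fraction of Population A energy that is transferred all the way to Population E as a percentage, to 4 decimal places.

0.0105%

Product of link efficiencies: 0.07 × 0.11 × 0.08 × 0.17 = 0.00010472
As a percentage: 0.00010472 × 100 = 0.0105%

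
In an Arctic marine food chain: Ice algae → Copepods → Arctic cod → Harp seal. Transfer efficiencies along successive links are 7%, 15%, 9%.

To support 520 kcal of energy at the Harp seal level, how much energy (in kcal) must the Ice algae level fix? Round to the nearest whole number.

550265 kcal

Cumulative transfer efficiency: 0.07 × 0.15 × 0.09 = 0.000945
Ice algae energy = 520 / 0.000945 = 550265 kcal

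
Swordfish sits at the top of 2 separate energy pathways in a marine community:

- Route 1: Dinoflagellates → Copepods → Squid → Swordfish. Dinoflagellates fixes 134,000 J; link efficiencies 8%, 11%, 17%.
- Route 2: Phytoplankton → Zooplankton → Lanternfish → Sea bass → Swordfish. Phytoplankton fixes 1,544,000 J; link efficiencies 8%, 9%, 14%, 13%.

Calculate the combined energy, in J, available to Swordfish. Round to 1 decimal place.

402.8 J

Route 1: 134000 × 0.08 × 0.11 × 0.17 = 200.464 J
Route 2: 1544000 × 0.08 × 0.09 × 0.14 × 0.13 = 202.32576 J
Total at Swordfish: 200.464 + 202.32576 = 402.78976 J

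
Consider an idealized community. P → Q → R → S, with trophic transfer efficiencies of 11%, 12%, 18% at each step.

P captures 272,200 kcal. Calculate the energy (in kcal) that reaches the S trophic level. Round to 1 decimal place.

646.7 kcal

Q: 272200 × 0.11 = 29942 kcal
R: 29942 × 0.12 = 3593.04 kcal
S: 3593.04 × 0.18 = 646.7472 kcal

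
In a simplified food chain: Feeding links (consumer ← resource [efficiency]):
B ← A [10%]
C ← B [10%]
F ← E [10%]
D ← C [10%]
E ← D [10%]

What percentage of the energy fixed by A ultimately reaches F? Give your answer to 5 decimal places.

0.00100%

Product of link efficiencies: 0.1 × 0.1 × 0.1 × 0.1 × 0.1 = 0.00001
As a percentage: 0.00001 × 100 = 0.00100%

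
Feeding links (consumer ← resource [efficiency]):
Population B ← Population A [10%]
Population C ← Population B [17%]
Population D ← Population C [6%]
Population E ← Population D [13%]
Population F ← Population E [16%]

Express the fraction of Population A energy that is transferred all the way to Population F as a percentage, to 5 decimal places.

Product of link efficiencies: 0.1 × 0.17 × 0.06 × 0.13 × 0.16 = 0.000021216
As a percentage: 0.000021216 × 100 = 0.00212%

0.00212%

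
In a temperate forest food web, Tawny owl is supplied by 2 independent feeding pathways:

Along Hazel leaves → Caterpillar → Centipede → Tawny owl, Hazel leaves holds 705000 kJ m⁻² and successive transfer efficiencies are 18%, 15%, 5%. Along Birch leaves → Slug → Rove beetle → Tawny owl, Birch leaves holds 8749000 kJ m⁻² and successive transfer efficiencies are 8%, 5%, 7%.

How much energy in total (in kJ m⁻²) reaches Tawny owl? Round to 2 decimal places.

Via Hazel leaves: 705000 × 0.18 × 0.15 × 0.05 = 951.75 kJ m⁻²
Via Birch leaves: 8749000 × 0.08 × 0.05 × 0.07 = 2449.72 kJ m⁻²
Total at Tawny owl: 951.75 + 2449.72 = 3401.47 kJ m⁻²

3401.47 kJ m⁻²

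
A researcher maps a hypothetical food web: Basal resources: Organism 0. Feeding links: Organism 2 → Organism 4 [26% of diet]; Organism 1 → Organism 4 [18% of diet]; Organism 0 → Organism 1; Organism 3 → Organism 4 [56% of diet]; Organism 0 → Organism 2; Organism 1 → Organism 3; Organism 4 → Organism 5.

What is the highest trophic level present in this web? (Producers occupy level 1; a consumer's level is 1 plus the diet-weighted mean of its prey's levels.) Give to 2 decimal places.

Organism 1: 1 + 1 = 2
Organism 2: 1 + 1 = 2
Organism 3: 1 + 2 = 3
Organism 4: 1 + (0.26×2 + 0.56×3 + 0.18×2) = 3.56
Organism 5: 1 + 3.56 = 4.56

4.56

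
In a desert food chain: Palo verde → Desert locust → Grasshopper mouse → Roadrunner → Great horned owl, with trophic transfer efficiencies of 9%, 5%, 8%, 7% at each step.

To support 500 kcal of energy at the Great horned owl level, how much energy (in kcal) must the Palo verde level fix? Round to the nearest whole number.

Cumulative transfer efficiency: 0.09 × 0.05 × 0.08 × 0.07 = 0.0000252
Palo verde energy = 500 / 0.0000252 = 19841270 kcal

19841270 kcal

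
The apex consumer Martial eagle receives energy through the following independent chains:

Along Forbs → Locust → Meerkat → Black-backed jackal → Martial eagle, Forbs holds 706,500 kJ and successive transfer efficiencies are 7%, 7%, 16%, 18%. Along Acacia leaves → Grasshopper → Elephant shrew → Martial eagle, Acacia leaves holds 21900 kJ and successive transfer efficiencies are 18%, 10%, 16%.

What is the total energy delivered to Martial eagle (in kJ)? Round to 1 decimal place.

162.8 kJ

Via Forbs: 706500 × 0.07 × 0.07 × 0.16 × 0.18 = 99.70128 kJ
Via Acacia leaves: 21900 × 0.18 × 0.1 × 0.16 = 63.072 kJ
Total at Martial eagle: 99.70128 + 63.072 = 162.77328 kJ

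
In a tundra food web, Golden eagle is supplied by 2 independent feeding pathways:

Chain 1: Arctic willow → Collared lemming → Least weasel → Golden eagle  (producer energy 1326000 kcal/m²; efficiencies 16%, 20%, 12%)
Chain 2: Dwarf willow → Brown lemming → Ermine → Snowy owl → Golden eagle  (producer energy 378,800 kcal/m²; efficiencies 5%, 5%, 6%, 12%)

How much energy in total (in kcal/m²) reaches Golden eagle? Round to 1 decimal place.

5098.7 kcal/m²

Chain 1: 1326000 × 0.16 × 0.2 × 0.12 = 5091.84 kcal/m²
Chain 2: 378800 × 0.05 × 0.05 × 0.06 × 0.12 = 6.8184 kcal/m²
Total at Golden eagle: 5091.84 + 6.8184 = 5098.6584 kcal/m²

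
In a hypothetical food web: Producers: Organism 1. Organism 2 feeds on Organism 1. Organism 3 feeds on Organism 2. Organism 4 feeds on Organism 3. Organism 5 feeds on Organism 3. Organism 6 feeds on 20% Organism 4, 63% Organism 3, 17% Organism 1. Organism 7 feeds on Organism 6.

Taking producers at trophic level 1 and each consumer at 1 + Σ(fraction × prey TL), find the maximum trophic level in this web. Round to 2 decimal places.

Organism 2: 1 + 1 = 2
Organism 3: 1 + 2 = 3
Organism 4: 1 + 3 = 4
Organism 5: 1 + 3 = 4
Organism 6: 1 + (0.2×4 + 0.63×3 + 0.17×1) = 3.86
Organism 7: 1 + 3.86 = 4.86

4.86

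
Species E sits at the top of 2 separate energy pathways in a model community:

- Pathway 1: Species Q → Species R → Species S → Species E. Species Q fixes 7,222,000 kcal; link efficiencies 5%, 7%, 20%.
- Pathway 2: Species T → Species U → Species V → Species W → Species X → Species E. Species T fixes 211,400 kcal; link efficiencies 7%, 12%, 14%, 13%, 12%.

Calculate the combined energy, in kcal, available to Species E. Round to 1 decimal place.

5059.3 kcal

Pathway 1: 7222000 × 0.05 × 0.07 × 0.2 = 5055.4 kcal
Pathway 2: 211400 × 0.07 × 0.12 × 0.14 × 0.13 × 0.12 = 3.87825984 kcal
Total at Species E: 5055.4 + 3.87825984 = 5059.27825984 kcal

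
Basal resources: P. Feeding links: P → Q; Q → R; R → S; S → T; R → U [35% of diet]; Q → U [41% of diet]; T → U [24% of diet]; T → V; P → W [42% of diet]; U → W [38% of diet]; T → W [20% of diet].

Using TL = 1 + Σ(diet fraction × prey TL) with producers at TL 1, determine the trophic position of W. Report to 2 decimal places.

Q: 1 + 1 = 2
R: 1 + 2 = 3
S: 1 + 3 = 4
T: 1 + 4 = 5
U: 1 + (0.35×3 + 0.41×2 + 0.24×5) = 4.07
V: 1 + 5 = 6
W: 1 + (0.42×1 + 0.38×4.07 + 0.2×5) = 3.9666

3.97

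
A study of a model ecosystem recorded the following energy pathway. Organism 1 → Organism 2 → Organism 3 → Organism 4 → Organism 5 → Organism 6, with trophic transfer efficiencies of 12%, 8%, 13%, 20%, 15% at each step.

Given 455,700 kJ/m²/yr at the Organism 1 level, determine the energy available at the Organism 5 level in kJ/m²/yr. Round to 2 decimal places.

113.74 kJ/m²/yr

Organism 2: 455700 × 0.12 = 54684 kJ/m²/yr
Organism 3: 54684 × 0.08 = 4374.72 kJ/m²/yr
Organism 4: 4374.72 × 0.13 = 568.7136 kJ/m²/yr
Organism 5: 568.7136 × 0.2 = 113.74272 kJ/m²/yr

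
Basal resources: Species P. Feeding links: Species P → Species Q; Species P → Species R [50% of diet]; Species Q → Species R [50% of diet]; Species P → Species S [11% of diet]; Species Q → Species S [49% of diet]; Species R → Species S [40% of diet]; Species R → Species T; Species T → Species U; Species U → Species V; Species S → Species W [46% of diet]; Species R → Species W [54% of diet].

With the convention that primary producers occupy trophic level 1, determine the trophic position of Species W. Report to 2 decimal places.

Species Q: 1 + 1 = 2
Species R: 1 + (0.5×1 + 0.5×2) = 2.5
Species S: 1 + (0.11×1 + 0.49×2 + 0.4×2.5) = 3.09
Species T: 1 + 2.5 = 3.5
Species U: 1 + 3.5 = 4.5
Species V: 1 + 4.5 = 5.5
Species W: 1 + (0.46×3.09 + 0.54×2.5) = 3.7714

3.77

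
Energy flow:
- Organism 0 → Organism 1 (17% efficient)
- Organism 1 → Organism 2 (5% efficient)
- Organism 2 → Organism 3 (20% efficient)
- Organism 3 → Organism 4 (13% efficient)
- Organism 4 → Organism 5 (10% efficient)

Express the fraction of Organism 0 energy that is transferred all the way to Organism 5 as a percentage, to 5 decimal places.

0.00221%

Product of link efficiencies: 0.17 × 0.05 × 0.2 × 0.13 × 0.1 = 0.0000221
As a percentage: 0.0000221 × 100 = 0.00221%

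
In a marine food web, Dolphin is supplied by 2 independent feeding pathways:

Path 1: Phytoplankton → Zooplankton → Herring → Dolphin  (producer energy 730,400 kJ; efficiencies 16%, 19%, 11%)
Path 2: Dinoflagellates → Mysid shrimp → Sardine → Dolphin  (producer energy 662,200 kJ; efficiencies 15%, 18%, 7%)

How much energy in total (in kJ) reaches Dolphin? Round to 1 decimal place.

3694.0 kJ

Path 1: 730400 × 0.16 × 0.19 × 0.11 = 2442.4576 kJ
Path 2: 662200 × 0.15 × 0.18 × 0.07 = 1251.558 kJ
Total at Dolphin: 2442.4576 + 1251.558 = 3694.0156 kJ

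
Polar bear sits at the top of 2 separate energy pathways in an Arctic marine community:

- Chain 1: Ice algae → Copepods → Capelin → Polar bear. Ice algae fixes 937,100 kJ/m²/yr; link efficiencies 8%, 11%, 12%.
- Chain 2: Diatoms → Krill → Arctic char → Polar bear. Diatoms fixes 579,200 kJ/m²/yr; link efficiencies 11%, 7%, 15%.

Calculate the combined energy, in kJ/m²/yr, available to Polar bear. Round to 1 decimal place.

Chain 1: 937100 × 0.08 × 0.11 × 0.12 = 989.5776 kJ/m²/yr
Chain 2: 579200 × 0.11 × 0.07 × 0.15 = 668.976 kJ/m²/yr
Total at Polar bear: 989.5776 + 668.976 = 1658.5536 kJ/m²/yr

1658.6 kJ/m²/yr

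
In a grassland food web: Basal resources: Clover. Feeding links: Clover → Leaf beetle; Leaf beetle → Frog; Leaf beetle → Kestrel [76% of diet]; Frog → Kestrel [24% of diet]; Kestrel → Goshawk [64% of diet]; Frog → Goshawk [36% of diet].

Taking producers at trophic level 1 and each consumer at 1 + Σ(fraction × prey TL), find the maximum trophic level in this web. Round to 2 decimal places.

Leaf beetle: 1 + 1 = 2
Frog: 1 + 2 = 3
Kestrel: 1 + (0.76×2 + 0.24×3) = 3.24
Goshawk: 1 + (0.64×3.24 + 0.36×3) = 4.1536

4.15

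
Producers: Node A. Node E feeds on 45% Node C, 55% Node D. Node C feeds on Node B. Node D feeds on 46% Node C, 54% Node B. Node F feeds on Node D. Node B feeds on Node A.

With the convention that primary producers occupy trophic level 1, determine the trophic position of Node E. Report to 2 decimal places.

4.25

Node B: 1 + 1 = 2
Node C: 1 + 2 = 3
Node D: 1 + (0.46×3 + 0.54×2) = 3.46
Node E: 1 + (0.45×3 + 0.55×3.46) = 4.253
Node F: 1 + 3.46 = 4.46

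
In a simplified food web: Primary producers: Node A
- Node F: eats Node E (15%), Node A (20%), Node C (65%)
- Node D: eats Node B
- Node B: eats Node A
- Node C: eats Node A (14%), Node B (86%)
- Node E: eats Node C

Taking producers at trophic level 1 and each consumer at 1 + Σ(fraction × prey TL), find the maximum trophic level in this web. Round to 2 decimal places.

3.86

Node B: 1 + 1 = 2
Node C: 1 + (0.14×1 + 0.86×2) = 2.86
Node D: 1 + 2 = 3
Node E: 1 + 2.86 = 3.86
Node F: 1 + (0.15×3.86 + 0.2×1 + 0.65×2.86) = 3.638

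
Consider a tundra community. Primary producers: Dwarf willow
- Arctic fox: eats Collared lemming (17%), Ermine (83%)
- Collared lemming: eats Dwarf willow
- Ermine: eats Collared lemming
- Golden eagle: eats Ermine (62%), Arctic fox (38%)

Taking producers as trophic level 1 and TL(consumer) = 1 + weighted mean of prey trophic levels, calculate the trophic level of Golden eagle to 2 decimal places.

4.32

Collared lemming: 1 + 1 = 2
Ermine: 1 + 2 = 3
Arctic fox: 1 + (0.17×2 + 0.83×3) = 3.83
Golden eagle: 1 + (0.62×3 + 0.38×3.83) = 4.3154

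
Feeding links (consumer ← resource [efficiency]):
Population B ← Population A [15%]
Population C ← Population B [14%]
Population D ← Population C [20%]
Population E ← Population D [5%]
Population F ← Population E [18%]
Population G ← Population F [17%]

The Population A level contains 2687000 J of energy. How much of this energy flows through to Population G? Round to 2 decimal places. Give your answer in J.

Population B: 2687000 × 0.15 = 403050 J
Population C: 403050 × 0.14 = 56427 J
Population D: 56427 × 0.2 = 11285.4 J
Population E: 11285.4 × 0.05 = 564.27 J
Population F: 564.27 × 0.18 = 101.5686 J
Population G: 101.5686 × 0.17 = 17.266662 J

17.27 J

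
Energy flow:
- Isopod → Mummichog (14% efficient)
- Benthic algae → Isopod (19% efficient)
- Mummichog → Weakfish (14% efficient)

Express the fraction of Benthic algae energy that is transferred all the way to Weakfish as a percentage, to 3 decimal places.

Product of link efficiencies: 0.19 × 0.14 × 0.14 = 0.003724
As a percentage: 0.003724 × 100 = 0.372%

0.372%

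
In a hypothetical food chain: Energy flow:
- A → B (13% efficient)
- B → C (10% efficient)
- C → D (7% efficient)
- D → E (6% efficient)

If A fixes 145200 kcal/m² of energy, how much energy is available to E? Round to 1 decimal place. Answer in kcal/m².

7.9 kcal/m²

B: 145200 × 0.13 = 18876 kcal/m²
C: 18876 × 0.1 = 1887.6 kcal/m²
D: 1887.6 × 0.07 = 132.132 kcal/m²
E: 132.132 × 0.06 = 7.92792 kcal/m²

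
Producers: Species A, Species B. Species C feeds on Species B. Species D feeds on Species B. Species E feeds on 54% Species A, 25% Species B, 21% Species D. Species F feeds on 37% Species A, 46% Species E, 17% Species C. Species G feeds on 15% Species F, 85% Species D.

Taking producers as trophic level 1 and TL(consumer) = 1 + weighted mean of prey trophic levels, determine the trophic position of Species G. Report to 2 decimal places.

3.11

Species C: 1 + 1 = 2
Species D: 1 + 1 = 2
Species E: 1 + (0.54×1 + 0.25×1 + 0.21×2) = 2.21
Species F: 1 + (0.37×1 + 0.46×2.21 + 0.17×2) = 2.7266
Species G: 1 + (0.15×2.7266 + 0.85×2) = 3.10899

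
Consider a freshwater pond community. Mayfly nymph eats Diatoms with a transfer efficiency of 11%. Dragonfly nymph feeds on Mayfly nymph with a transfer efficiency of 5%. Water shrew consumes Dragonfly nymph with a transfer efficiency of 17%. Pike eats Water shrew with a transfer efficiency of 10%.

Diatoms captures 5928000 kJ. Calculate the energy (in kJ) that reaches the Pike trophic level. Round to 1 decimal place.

554.3 kJ

Mayfly nymph: 5928000 × 0.11 = 652080 kJ
Dragonfly nymph: 652080 × 0.05 = 32604 kJ
Water shrew: 32604 × 0.17 = 5542.68 kJ
Pike: 5542.68 × 0.1 = 554.268 kJ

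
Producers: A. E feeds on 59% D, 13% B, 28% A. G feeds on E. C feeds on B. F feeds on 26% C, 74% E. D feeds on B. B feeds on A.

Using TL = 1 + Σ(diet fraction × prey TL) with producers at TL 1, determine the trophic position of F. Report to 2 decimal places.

4.23

B: 1 + 1 = 2
C: 1 + 2 = 3
D: 1 + 2 = 3
E: 1 + (0.59×3 + 0.13×2 + 0.28×1) = 3.31
F: 1 + (0.26×3 + 0.74×3.31) = 4.2294
G: 1 + 3.31 = 4.31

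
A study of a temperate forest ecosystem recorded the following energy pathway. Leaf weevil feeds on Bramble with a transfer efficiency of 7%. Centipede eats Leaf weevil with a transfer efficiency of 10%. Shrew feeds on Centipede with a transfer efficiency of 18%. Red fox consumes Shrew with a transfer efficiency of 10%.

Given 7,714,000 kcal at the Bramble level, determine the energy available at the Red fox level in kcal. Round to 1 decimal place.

Leaf weevil: 7714000 × 0.07 = 539980 kcal
Centipede: 539980 × 0.1 = 53998 kcal
Shrew: 53998 × 0.18 = 9719.64 kcal
Red fox: 9719.64 × 0.1 = 971.964 kcal

972.0 kcal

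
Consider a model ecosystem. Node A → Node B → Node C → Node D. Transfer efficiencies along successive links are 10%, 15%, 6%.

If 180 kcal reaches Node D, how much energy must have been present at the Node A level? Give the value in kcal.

Cumulative transfer efficiency: 0.1 × 0.15 × 0.06 = 0.0009
Node A energy = 180 / 0.0009 = 200000 kcal

200000 kcal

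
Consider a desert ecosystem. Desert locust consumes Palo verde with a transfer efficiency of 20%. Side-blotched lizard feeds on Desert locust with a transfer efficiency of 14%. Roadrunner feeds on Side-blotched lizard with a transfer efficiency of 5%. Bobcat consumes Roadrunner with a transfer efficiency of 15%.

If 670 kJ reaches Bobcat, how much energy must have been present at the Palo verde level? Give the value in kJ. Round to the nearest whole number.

3190476 kJ

Cumulative transfer efficiency: 0.2 × 0.14 × 0.05 × 0.15 = 0.00021
Palo verde energy = 670 / 0.00021 = 3190476 kJ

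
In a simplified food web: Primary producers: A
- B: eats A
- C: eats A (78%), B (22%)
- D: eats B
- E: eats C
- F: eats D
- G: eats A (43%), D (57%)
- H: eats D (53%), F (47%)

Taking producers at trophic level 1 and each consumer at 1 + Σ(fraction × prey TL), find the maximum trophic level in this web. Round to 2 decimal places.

B: 1 + 1 = 2
C: 1 + (0.78×1 + 0.22×2) = 2.22
D: 1 + 2 = 3
E: 1 + 2.22 = 3.22
F: 1 + 3 = 4
G: 1 + (0.43×1 + 0.57×3) = 3.14
H: 1 + (0.53×3 + 0.47×4) = 4.47

4.47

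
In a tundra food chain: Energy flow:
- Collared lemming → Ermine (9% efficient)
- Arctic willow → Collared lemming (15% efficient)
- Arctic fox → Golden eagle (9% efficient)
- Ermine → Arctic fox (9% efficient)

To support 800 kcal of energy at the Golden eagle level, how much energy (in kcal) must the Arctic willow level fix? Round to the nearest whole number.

Cumulative transfer efficiency: 0.15 × 0.09 × 0.09 × 0.09 = 0.00010935
Arctic willow energy = 800 / 0.00010935 = 7315958 kcal

7315958 kcal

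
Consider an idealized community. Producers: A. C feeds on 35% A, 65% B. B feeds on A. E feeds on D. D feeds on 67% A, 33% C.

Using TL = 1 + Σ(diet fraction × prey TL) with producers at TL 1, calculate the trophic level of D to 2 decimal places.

2.54

B: 1 + 1 = 2
C: 1 + (0.35×1 + 0.65×2) = 2.65
D: 1 + (0.67×1 + 0.33×2.65) = 2.5445
E: 1 + 2.5445 = 3.5445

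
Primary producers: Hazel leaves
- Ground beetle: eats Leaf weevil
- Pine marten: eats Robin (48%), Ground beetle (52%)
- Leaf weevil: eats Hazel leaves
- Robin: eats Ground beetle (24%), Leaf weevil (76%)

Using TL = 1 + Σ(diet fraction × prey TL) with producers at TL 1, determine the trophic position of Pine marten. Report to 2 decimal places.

4.12

Leaf weevil: 1 + 1 = 2
Ground beetle: 1 + 2 = 3
Robin: 1 + (0.24×3 + 0.76×2) = 3.24
Pine marten: 1 + (0.48×3.24 + 0.52×3) = 4.1152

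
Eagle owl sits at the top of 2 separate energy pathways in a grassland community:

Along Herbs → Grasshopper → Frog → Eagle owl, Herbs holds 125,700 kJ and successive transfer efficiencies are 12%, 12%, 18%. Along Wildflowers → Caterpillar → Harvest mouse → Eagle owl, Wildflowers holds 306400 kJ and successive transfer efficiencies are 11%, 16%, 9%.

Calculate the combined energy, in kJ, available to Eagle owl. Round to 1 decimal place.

811.2 kJ

Via Herbs: 125700 × 0.12 × 0.12 × 0.18 = 325.8144 kJ
Via Wildflowers: 306400 × 0.11 × 0.16 × 0.09 = 485.3376 kJ
Total at Eagle owl: 325.8144 + 485.3376 = 811.152 kJ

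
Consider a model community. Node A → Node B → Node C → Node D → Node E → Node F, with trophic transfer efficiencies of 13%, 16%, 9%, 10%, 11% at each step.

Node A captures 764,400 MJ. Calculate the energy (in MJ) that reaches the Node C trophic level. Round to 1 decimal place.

Node B: 764400 × 0.13 = 99372 MJ
Node C: 99372 × 0.16 = 15899.52 MJ

15899.5 MJ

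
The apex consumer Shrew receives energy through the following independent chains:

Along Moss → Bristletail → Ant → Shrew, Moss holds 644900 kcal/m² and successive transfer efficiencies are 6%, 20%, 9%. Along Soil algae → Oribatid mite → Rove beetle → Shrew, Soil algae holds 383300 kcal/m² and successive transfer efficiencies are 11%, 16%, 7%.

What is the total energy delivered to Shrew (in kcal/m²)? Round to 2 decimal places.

Via Moss: 644900 × 0.06 × 0.2 × 0.09 = 696.492 kcal/m²
Via Soil algae: 383300 × 0.11 × 0.16 × 0.07 = 472.2256 kcal/m²
Total at Shrew: 696.492 + 472.2256 = 1168.7176 kcal/m²

1168.72 kcal/m²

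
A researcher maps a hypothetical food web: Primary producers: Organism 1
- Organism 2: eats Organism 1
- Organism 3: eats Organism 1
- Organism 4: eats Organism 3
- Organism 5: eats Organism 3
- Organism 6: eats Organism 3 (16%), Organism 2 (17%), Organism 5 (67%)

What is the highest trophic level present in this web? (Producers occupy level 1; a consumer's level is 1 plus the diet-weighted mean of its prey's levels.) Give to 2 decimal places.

3.67

Organism 2: 1 + 1 = 2
Organism 3: 1 + 1 = 2
Organism 4: 1 + 2 = 3
Organism 5: 1 + 2 = 3
Organism 6: 1 + (0.16×2 + 0.17×2 + 0.67×3) = 3.67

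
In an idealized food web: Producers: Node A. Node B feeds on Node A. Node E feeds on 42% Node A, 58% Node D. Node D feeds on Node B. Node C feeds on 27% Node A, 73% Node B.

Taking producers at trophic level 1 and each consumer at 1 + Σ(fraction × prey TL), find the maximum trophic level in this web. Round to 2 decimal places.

3.16

Node B: 1 + 1 = 2
Node C: 1 + (0.27×1 + 0.73×2) = 2.73
Node D: 1 + 2 = 3
Node E: 1 + (0.42×1 + 0.58×3) = 3.16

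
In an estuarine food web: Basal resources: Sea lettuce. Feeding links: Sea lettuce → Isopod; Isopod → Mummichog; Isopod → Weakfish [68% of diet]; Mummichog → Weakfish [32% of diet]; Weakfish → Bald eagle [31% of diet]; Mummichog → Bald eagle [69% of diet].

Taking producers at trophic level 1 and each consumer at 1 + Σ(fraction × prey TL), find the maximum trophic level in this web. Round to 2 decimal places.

Isopod: 1 + 1 = 2
Mummichog: 1 + 2 = 3
Weakfish: 1 + (0.68×2 + 0.32×3) = 3.32
Bald eagle: 1 + (0.31×3.32 + 0.69×3) = 4.0992

4.10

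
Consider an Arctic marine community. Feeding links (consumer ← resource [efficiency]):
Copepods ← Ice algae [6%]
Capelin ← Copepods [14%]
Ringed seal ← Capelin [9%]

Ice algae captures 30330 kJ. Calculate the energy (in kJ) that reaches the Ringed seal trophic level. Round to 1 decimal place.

Copepods: 30330 × 0.06 = 1819.8 kJ
Capelin: 1819.8 × 0.14 = 254.772 kJ
Ringed seal: 254.772 × 0.09 = 22.92948 kJ

22.9 kJ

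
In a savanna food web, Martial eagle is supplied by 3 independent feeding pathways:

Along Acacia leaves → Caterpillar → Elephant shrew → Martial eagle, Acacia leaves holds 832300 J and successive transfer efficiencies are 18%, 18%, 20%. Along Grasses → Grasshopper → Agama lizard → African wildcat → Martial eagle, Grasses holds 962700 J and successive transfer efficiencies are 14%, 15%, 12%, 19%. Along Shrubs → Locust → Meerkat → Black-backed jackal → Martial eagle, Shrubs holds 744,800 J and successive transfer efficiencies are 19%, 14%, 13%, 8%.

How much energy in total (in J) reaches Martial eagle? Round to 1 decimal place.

Via Acacia leaves: 832300 × 0.18 × 0.18 × 0.2 = 5393.304 J
Via Grasses: 962700 × 0.14 × 0.15 × 0.12 × 0.19 = 460.94076 J
Via Shrubs: 744800 × 0.19 × 0.14 × 0.13 × 0.08 = 206.041472 J
Total at Martial eagle: 5393.304 + 460.94076 + 206.041472 = 6060.286232 J

6060.3 J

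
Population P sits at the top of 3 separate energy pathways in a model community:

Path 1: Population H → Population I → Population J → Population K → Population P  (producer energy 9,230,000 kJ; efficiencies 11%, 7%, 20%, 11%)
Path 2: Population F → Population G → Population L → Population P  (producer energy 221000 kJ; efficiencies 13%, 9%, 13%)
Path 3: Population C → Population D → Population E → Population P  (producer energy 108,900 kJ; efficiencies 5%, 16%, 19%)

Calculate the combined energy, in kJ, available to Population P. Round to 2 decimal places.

Path 1: 9230000 × 0.11 × 0.07 × 0.2 × 0.11 = 1563.562 kJ
Path 2: 221000 × 0.13 × 0.09 × 0.13 = 336.141 kJ
Path 3: 108900 × 0.05 × 0.16 × 0.19 = 165.528 kJ
Total at Population P: 1563.562 + 336.141 + 165.528 = 2065.231 kJ

2065.23 kJ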